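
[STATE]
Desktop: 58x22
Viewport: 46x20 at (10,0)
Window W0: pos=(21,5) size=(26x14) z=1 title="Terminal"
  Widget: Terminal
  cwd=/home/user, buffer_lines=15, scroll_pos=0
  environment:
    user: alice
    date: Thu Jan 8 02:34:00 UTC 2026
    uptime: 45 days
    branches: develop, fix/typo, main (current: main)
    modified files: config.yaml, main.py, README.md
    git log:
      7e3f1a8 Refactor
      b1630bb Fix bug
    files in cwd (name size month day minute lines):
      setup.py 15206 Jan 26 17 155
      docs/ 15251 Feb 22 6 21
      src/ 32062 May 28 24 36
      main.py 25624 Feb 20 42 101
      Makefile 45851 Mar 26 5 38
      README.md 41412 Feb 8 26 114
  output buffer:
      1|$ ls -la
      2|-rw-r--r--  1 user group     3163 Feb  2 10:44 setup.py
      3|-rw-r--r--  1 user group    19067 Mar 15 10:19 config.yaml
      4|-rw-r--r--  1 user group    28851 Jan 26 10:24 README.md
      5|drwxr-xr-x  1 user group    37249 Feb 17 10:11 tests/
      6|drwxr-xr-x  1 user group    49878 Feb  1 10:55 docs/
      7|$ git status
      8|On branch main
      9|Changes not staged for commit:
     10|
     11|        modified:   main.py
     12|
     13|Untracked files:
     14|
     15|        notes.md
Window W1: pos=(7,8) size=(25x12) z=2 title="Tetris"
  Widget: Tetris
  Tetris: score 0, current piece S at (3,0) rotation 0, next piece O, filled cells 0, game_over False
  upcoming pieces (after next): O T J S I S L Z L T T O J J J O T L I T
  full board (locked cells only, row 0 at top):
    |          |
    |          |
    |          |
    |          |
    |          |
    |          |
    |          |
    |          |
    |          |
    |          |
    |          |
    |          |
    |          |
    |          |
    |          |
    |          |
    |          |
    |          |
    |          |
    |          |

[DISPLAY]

                                              
                                              
                                              
                                              
                                              
           ┏━━━━━━━━━━━━━━━━━━━━━━━━┓         
           ┃ Terminal               ┃         
           ┠────────────────────────┨         
━━━━━━━━━━━━━━━━━━━━━┓              ┃         
etris                ┃  1 user group┃         
─────────────────────┨  1 user group┃         
        │Next:       ┃  1 user group┃         
        │▓▓          ┃  1 user group┃         
        │▓▓          ┃  1 user group┃         
        │            ┃us            ┃         
        │            ┃main          ┃         
        │            ┃t staged for c┃         
        │Score:      ┃              ┃         
        │0           ┃━━━━━━━━━━━━━━┛         
━━━━━━━━━━━━━━━━━━━━━┛                        


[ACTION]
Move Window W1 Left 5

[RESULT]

                                              
                                              
                                              
                                              
                                              
           ┏━━━━━━━━━━━━━━━━━━━━━━━━┓         
           ┃ Terminal               ┃         
           ┠────────────────────────┨         
━━━━━━━━━━━━━━━━┓-la                ┃         
                ┃--r--  1 user group┃         
────────────────┨--r--  1 user group┃         
   │Next:       ┃--r--  1 user group┃         
   │▓▓          ┃-xr-x  1 user group┃         
   │▓▓          ┃-xr-x  1 user group┃         
   │            ┃ status            ┃         
   │            ┃anch main          ┃         
   │            ┃es not staged for c┃         
   │Score:      ┃                   ┃         
   │0           ┃━━━━━━━━━━━━━━━━━━━┛         
━━━━━━━━━━━━━━━━┛                             


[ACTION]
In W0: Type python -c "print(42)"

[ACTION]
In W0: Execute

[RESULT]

                                              
                                              
                                              
                                              
                                              
           ┏━━━━━━━━━━━━━━━━━━━━━━━━┓         
           ┃ Terminal               ┃         
           ┠────────────────────────┨         
━━━━━━━━━━━━━━━━┓es not staged for c┃         
                ┃                   ┃         
────────────────┨   modified:   main┃         
   │Next:       ┃                   ┃         
   │▓▓          ┃cked files:        ┃         
   │▓▓          ┃                   ┃         
   │            ┃   notes.md        ┃         
   │            ┃hon -c "print(42)" ┃         
   │            ┃                   ┃         
   │Score:      ┃                   ┃         
   │0           ┃━━━━━━━━━━━━━━━━━━━┛         
━━━━━━━━━━━━━━━━┛                             


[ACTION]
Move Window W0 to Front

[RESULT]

                                              
                                              
                                              
                                              
                                              
           ┏━━━━━━━━━━━━━━━━━━━━━━━━┓         
           ┃ Terminal               ┃         
           ┠────────────────────────┨         
━━━━━━━━━━━┃Changes not staged for c┃         
           ┃                        ┃         
───────────┃        modified:   main┃         
   │Next:  ┃                        ┃         
   │▓▓     ┃Untracked files:        ┃         
   │▓▓     ┃                        ┃         
   │       ┃        notes.md        ┃         
   │       ┃$ python -c "print(42)" ┃         
   │       ┃42                      ┃         
   │Score: ┃$ █                     ┃         
   │0      ┗━━━━━━━━━━━━━━━━━━━━━━━━┛         
━━━━━━━━━━━━━━━━┛                             


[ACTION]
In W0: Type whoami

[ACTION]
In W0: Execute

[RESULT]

                                              
                                              
                                              
                                              
                                              
           ┏━━━━━━━━━━━━━━━━━━━━━━━━┓         
           ┃ Terminal               ┃         
           ┠────────────────────────┨         
━━━━━━━━━━━┃        modified:   main┃         
           ┃                        ┃         
───────────┃Untracked files:        ┃         
   │Next:  ┃                        ┃         
   │▓▓     ┃        notes.md        ┃         
   │▓▓     ┃$ python -c "print(42)" ┃         
   │       ┃42                      ┃         
   │       ┃$ whoami                ┃         
   │       ┃alice                   ┃         
   │Score: ┃$ █                     ┃         
   │0      ┗━━━━━━━━━━━━━━━━━━━━━━━━┛         
━━━━━━━━━━━━━━━━┛                             


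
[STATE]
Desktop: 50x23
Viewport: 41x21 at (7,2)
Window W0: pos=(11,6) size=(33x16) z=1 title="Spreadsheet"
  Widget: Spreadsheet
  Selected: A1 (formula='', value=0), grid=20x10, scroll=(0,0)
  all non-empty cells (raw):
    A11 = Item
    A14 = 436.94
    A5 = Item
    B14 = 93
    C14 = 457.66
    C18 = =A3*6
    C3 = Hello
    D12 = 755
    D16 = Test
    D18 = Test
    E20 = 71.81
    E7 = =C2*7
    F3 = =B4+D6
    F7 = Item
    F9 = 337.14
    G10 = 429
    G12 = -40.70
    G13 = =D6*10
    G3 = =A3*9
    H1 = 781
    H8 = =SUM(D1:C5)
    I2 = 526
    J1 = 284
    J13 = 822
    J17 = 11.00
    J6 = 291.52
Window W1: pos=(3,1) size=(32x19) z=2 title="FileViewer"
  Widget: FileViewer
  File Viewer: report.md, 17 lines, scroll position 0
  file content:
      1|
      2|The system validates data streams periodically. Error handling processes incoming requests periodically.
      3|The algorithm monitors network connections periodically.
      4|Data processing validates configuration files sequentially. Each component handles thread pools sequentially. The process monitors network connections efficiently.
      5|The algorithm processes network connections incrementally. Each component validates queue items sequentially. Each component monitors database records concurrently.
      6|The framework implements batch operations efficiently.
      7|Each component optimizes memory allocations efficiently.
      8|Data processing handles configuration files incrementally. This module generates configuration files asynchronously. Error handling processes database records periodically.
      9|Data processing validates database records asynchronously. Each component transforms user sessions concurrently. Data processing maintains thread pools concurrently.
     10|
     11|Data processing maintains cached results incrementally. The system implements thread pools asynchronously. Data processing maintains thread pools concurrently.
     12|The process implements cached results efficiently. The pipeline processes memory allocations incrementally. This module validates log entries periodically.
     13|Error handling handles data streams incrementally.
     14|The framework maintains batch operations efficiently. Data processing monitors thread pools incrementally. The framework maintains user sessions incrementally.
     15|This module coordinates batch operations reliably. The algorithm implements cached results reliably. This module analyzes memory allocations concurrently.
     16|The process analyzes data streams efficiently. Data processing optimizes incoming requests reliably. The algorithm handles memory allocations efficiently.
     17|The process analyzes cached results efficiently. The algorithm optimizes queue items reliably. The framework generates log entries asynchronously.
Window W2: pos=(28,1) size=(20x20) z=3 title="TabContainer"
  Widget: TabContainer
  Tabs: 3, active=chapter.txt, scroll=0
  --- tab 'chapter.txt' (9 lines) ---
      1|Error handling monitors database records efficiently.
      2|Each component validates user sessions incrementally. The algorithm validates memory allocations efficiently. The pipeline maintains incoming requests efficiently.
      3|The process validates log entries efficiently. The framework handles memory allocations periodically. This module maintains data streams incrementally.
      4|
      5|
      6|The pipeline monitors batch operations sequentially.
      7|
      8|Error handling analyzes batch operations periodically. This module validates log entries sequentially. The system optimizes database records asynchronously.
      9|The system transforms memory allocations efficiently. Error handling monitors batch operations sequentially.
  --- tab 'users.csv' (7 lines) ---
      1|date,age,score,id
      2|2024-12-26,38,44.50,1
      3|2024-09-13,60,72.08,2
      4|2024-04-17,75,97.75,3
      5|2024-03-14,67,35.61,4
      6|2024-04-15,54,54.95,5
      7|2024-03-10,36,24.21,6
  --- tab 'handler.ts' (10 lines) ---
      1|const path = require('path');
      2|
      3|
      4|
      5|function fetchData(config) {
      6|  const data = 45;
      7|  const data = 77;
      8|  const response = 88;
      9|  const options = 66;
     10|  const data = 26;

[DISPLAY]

leViewer             ┃ TabContainer     ┃
─────────────────────┠──────────────────┨
                     ┃[chapter.txt]│ use┃
 system validates dat┃──────────────────┃
 algorithm monitors n┃Error handling mon┃
a processing validate┃Each component val┃
 algorithm processes ┃The process valida┃
 framework implements┃                  ┃
h component optimizes┃                  ┃
a processing handles ┃The pipeline monit┃
a processing validate┃                  ┃
                     ┃Error handling ana┃
a processing maintain┃The system transfo┃
 process implements c┃                  ┃
or handling handles d┃                  ┃
 framework maintains ┃                  ┃
s module coordinates ┃                  ┃
━━━━━━━━━━━━━━━━━━━━━┃                  ┃
    ┃  9        0    ┗━━━━━━━━━━━━━━━━━━┛
    ┗━━━━━━━━━━━━━━━━━━━━━━━━━━━━━━━┛    
                                         


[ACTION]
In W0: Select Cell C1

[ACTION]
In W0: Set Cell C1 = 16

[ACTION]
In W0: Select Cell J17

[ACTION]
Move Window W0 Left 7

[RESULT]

leViewer             ┃ TabContainer     ┃
─────────────────────┠──────────────────┨
                     ┃[chapter.txt]│ use┃
 system validates dat┃──────────────────┃
 algorithm monitors n┃Error handling mon┃
a processing validate┃Each component val┃
 algorithm processes ┃The process valida┃
 framework implements┃                  ┃
h component optimizes┃                  ┃
a processing handles ┃The pipeline monit┃
a processing validate┃                  ┃
                     ┃Error handling ana┃
a processing maintain┃The system transfo┃
 process implements c┃                  ┃
or handling handles d┃                  ┃
 framework maintains ┃                  ┃
s module coordinates ┃                  ┃
━━━━━━━━━━━━━━━━━━━━━┃                  ┃
9        0       0   ┗━━━━━━━━━━━━━━━━━━┛
━━━━━━━━━━━━━━━━━━━━━━━━━━━━━┛           
                                         


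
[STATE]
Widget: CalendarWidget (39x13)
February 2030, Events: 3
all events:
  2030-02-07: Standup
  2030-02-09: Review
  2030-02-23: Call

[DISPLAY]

             February 2030             
Mo Tu We Th Fr Sa Su                   
             1  2  3                   
 4  5  6  7*  8  9* 10                 
11 12 13 14 15 16 17                   
18 19 20 21 22 23* 24                  
25 26 27 28                            
                                       
                                       
                                       
                                       
                                       
                                       


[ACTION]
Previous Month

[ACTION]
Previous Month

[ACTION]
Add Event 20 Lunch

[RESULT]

             December 2029             
Mo Tu We Th Fr Sa Su                   
                1  2                   
 3  4  5  6  7  8  9                   
10 11 12 13 14 15 16                   
17 18 19 20* 21 22 23                  
24 25 26 27 28 29 30                   
31                                     
                                       
                                       
                                       
                                       
                                       


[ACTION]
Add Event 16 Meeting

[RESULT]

             December 2029             
Mo Tu We Th Fr Sa Su                   
                1  2                   
 3  4  5  6  7  8  9                   
10 11 12 13 14 15 16*                  
17 18 19 20* 21 22 23                  
24 25 26 27 28 29 30                   
31                                     
                                       
                                       
                                       
                                       
                                       


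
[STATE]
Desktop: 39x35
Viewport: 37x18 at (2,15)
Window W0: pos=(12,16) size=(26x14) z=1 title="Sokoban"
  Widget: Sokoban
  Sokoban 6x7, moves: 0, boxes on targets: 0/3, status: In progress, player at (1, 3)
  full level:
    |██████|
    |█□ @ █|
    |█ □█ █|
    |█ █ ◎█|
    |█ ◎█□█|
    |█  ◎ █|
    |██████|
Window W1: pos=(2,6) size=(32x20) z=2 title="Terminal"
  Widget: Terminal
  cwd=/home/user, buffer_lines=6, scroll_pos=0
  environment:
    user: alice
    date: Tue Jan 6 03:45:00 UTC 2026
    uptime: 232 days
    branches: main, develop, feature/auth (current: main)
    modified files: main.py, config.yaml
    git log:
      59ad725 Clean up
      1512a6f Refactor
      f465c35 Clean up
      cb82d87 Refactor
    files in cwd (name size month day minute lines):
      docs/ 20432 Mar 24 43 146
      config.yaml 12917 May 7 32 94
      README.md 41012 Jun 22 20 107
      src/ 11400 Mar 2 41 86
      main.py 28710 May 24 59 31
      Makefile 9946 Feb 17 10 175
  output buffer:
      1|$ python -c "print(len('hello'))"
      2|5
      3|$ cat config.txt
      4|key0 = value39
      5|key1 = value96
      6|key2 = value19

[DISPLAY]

┃$ █                           ┃     
┃                              ┃━━━┓ 
┃                              ┃   ┃ 
┃                              ┃───┨ 
┃                              ┃   ┃ 
┃                              ┃   ┃ 
┃                              ┃   ┃ 
┃                              ┃   ┃ 
┃                              ┃   ┃ 
┃                              ┃   ┃ 
┗━━━━━━━━━━━━━━━━━━━━━━━━━━━━━━┛   ┃ 
          ┃Moves: 0  0/3           ┃ 
          ┃                        ┃ 
          ┃                        ┃ 
          ┗━━━━━━━━━━━━━━━━━━━━━━━━┛ 
                                     
                                     
                                     


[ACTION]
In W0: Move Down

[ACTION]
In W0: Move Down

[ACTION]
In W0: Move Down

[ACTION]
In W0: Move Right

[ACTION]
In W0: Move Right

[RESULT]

┃$ █                           ┃     
┃                              ┃━━━┓ 
┃                              ┃   ┃ 
┃                              ┃───┨ 
┃                              ┃   ┃ 
┃                              ┃   ┃ 
┃                              ┃   ┃ 
┃                              ┃   ┃ 
┃                              ┃   ┃ 
┃                              ┃   ┃ 
┗━━━━━━━━━━━━━━━━━━━━━━━━━━━━━━┛   ┃ 
          ┃Moves: 1  0/3           ┃ 
          ┃                        ┃ 
          ┃                        ┃ 
          ┗━━━━━━━━━━━━━━━━━━━━━━━━┛ 
                                     
                                     
                                     


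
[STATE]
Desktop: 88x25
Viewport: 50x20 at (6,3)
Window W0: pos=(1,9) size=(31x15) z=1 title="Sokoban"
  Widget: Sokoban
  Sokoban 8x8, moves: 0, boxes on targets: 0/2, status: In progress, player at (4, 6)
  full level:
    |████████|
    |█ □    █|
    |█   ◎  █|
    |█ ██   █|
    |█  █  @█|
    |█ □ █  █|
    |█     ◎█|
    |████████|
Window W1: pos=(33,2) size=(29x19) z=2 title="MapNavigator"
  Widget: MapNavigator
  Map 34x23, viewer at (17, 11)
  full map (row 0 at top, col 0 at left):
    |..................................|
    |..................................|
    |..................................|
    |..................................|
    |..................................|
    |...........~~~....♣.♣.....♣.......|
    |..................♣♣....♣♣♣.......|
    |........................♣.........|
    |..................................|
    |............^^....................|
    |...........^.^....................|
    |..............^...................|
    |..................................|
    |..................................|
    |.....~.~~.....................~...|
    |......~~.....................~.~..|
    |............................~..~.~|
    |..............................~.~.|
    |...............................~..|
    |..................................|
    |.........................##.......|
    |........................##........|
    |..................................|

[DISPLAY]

                           ┃ MapNavigator         
                           ┠──────────────────────
                           ┃......................
                           ┃.......~~~....♣.♣.....
                           ┃..............♣♣....♣♣
                           ┃....................♣.
━━━━━━━━━━━━━━━━━━━━━━━━━┓ ┃......................
oban                     ┃ ┃........^^............
─────────────────────────┨ ┃.......^.^............
████                     ┃ ┃..........^..@........
   █                     ┃ ┃......................
◎  █                     ┃ ┃......................
   █                     ┃ ┃.~.~~.................
  @█                     ┃ ┃..~~..................
█  █                     ┃ ┃......................
  ◎█                     ┃ ┃......................
████                     ┃ ┃......................
s: 0  0/2                ┃ ┗━━━━━━━━━━━━━━━━━━━━━━
                         ┃                        
                         ┃                        


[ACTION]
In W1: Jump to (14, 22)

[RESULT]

                           ┃ MapNavigator         
                           ┠──────────────────────
                           ┃.....~~...............
                           ┃......................
                           ┃......................
                           ┃......................
━━━━━━━━━━━━━━━━━━━━━━━━━┓ ┃......................
oban                     ┃ ┃......................
─────────────────────────┨ ┃......................
████                     ┃ ┃.............@........
   █                     ┃ ┃                      
◎  █                     ┃ ┃                      
   █                     ┃ ┃                      
  @█                     ┃ ┃                      
█  █                     ┃ ┃                      
  ◎█                     ┃ ┃                      
████                     ┃ ┃                      
s: 0  0/2                ┃ ┗━━━━━━━━━━━━━━━━━━━━━━
                         ┃                        
                         ┃                        


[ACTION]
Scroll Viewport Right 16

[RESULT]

           ┃ MapNavigator              ┃          
           ┠───────────────────────────┨          
           ┃.....~~....................┃          
           ┃...........................┃          
           ┃...........................┃          
           ┃...........................┃          
━━━━━━━━━┓ ┃...........................┃          
         ┃ ┃........................##.┃          
─────────┨ ┃.......................##..┃          
         ┃ ┃.............@.............┃          
         ┃ ┃                           ┃          
         ┃ ┃                           ┃          
         ┃ ┃                           ┃          
         ┃ ┃                           ┃          
         ┃ ┃                           ┃          
         ┃ ┃                           ┃          
         ┃ ┃                           ┃          
         ┃ ┗━━━━━━━━━━━━━━━━━━━━━━━━━━━┛          
         ┃                                        
         ┃                                        


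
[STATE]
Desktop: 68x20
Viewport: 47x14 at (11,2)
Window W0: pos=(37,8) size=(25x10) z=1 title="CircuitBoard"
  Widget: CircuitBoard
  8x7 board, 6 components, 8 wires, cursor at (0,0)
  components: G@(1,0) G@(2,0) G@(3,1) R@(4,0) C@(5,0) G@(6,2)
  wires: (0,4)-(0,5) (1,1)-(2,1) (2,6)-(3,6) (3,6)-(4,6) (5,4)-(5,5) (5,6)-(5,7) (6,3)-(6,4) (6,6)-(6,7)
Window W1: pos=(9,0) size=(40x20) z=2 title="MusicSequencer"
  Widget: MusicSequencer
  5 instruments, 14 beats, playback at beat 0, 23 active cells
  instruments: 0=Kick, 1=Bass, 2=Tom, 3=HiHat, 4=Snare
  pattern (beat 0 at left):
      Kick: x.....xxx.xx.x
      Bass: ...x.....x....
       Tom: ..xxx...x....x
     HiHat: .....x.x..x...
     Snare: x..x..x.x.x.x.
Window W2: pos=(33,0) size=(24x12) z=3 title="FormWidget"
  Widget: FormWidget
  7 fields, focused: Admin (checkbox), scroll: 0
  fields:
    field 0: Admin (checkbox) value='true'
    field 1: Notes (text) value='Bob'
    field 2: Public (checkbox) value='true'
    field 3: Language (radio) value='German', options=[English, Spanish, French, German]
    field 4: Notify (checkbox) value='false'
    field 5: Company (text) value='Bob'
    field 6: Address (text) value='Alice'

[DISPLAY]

──────────────────────┠──────────────────────┨ 
     ▼1234567890123   ┃> Admin:      [x]     ┃ 
 Kick█·····███·██·█   ┃  Notes:      [Bob   ]┃ 
 Bass···█·····█····   ┃  Public:     [x]     ┃ 
  Tom··███···█····█   ┃  Language:   ( ) Engl┃ 
HiHat·····█·█··█···   ┃  Notify:     [ ]     ┃ 
Snare█··█··█·█·█·█·   ┃  Company:    [Bob   ]┃━
                      ┃  Address:    [Alice ]┃ 
                      ┃                      ┃─
                      ┗━━━━━━━━━━━━━━━━━━━━━━┛ 
                                     ┃         
                                     ┃         
                                     ┃         
                                     ┃         


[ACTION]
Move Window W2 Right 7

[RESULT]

─────────────────────────────┠─────────────────
     ▼1234567890123          ┃> Admin:      [x]
 Kick█·····███·██·█          ┃  Notes:      [Bo
 Bass···█·····█····          ┃  Public:     [x]
  Tom··███···█····█          ┃  Language:   ( )
HiHat·····█·█··█···          ┃  Notify:     [ ]
Snare█··█··█·█·█·█·          ┃  Company:    [Bo
                             ┃  Address:    [Al
                             ┃                 
                             ┗━━━━━━━━━━━━━━━━━
                                     ┃         
                                     ┃         
                                     ┃         
                                     ┃         


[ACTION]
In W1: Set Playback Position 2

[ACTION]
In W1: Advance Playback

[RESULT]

─────────────────────────────┠─────────────────
     012▼4567890123          ┃> Admin:      [x]
 Kick█·····███·██·█          ┃  Notes:      [Bo
 Bass···█·····█····          ┃  Public:     [x]
  Tom··███···█····█          ┃  Language:   ( )
HiHat·····█·█··█···          ┃  Notify:     [ ]
Snare█··█··█·█·█·█·          ┃  Company:    [Bo
                             ┃  Address:    [Al
                             ┃                 
                             ┗━━━━━━━━━━━━━━━━━
                                     ┃         
                                     ┃         
                                     ┃         
                                     ┃         


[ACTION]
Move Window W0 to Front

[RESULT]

─────────────────────────────┠─────────────────
     012▼4567890123          ┃> Admin:      [x]
 Kick█·····███·██·█          ┃  Notes:      [Bo
 Bass···█·····█····          ┃  Public:     [x]
  Tom··███···█····█          ┃  Language:   ( )
HiHat·····█·█··█···          ┃  Notify:     [ ]
Snare█··█··█·█·█·█·       ┏━━━━━━━━━━━━━━━━━━━━
                          ┃ CircuitBoard       
                          ┠────────────────────
                          ┃   0 1 2 3 4 5 6 7  
                          ┃0  [.]              
                          ┃                    
                          ┃1   G   ·           
                          ┃        │           


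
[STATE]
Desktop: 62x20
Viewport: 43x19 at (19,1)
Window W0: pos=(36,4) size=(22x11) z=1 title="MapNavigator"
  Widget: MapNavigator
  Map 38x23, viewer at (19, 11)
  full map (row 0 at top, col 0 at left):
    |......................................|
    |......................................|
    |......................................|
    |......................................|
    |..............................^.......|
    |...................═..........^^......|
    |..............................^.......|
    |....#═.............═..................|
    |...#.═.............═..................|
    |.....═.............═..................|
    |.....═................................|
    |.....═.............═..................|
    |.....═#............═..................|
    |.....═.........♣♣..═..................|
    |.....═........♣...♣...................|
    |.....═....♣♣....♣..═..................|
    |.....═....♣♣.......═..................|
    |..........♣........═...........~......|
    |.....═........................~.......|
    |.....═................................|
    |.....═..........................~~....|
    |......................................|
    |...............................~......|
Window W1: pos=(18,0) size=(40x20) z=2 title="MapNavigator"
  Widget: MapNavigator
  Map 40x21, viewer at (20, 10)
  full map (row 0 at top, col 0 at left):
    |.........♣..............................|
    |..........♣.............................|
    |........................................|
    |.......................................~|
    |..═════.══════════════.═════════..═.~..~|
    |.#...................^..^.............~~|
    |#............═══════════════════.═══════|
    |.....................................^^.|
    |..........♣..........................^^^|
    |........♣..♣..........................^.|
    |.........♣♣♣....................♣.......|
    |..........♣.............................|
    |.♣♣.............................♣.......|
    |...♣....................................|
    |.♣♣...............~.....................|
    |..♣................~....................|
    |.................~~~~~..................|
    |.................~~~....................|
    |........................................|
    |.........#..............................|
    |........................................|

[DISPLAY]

 MapNavigator                         ┃    
──────────────────────────────────────┨    
......................................┃    
......................................┃    
.═════.══════════════.═════════..═.~..┃    
#...................^..^.............~┃    
............═══════════════════.══════┃    
....................................^^┃    
.........♣..........................^^┃    
.......♣..♣..........................^┃    
........♣♣♣........@...........♣......┃    
.........♣............................┃    
♣♣.............................♣......┃    
..♣...................................┃    
♣♣...............~....................┃    
.♣................~...................┃    
................~~~~~.................┃    
................~~~...................┃    
━━━━━━━━━━━━━━━━━━━━━━━━━━━━━━━━━━━━━━┛    


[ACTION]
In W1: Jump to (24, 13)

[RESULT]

 MapNavigator                         ┃    
──────────────────────────────────────┨    
................^..^.............~~   ┃    
........═══════════════════.═══════   ┃    
................................^^.   ┃    
.....♣..........................^^^   ┃    
...♣..♣..........................^.   ┃    
....♣♣♣....................♣.......   ┃    
.....♣.............................   ┃    
...........................♣.......   ┃    
...................@...............   ┃    
.............~.....................   ┃    
..............~....................   ┃    
............~~~~~..................   ┃    
............~~~....................   ┃    
...................................   ┃    
....#..............................   ┃    
...................................   ┃    
━━━━━━━━━━━━━━━━━━━━━━━━━━━━━━━━━━━━━━┛    


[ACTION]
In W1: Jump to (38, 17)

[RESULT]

 MapNavigator                         ┃    
──────────────────────────────────────┨    
...................^.                 ┃    
.............♣.......                 ┃    
.....................                 ┃    
.............♣.......                 ┃    
.....................                 ┃    
.....................                 ┃    
~....................                 ┃    
~~~..................                 ┃    
~..................@.                 ┃    
.....................                 ┃    
.....................                 ┃    
.....................                 ┃    
                                      ┃    
                                      ┃    
                                      ┃    
                                      ┃    
━━━━━━━━━━━━━━━━━━━━━━━━━━━━━━━━━━━━━━┛    


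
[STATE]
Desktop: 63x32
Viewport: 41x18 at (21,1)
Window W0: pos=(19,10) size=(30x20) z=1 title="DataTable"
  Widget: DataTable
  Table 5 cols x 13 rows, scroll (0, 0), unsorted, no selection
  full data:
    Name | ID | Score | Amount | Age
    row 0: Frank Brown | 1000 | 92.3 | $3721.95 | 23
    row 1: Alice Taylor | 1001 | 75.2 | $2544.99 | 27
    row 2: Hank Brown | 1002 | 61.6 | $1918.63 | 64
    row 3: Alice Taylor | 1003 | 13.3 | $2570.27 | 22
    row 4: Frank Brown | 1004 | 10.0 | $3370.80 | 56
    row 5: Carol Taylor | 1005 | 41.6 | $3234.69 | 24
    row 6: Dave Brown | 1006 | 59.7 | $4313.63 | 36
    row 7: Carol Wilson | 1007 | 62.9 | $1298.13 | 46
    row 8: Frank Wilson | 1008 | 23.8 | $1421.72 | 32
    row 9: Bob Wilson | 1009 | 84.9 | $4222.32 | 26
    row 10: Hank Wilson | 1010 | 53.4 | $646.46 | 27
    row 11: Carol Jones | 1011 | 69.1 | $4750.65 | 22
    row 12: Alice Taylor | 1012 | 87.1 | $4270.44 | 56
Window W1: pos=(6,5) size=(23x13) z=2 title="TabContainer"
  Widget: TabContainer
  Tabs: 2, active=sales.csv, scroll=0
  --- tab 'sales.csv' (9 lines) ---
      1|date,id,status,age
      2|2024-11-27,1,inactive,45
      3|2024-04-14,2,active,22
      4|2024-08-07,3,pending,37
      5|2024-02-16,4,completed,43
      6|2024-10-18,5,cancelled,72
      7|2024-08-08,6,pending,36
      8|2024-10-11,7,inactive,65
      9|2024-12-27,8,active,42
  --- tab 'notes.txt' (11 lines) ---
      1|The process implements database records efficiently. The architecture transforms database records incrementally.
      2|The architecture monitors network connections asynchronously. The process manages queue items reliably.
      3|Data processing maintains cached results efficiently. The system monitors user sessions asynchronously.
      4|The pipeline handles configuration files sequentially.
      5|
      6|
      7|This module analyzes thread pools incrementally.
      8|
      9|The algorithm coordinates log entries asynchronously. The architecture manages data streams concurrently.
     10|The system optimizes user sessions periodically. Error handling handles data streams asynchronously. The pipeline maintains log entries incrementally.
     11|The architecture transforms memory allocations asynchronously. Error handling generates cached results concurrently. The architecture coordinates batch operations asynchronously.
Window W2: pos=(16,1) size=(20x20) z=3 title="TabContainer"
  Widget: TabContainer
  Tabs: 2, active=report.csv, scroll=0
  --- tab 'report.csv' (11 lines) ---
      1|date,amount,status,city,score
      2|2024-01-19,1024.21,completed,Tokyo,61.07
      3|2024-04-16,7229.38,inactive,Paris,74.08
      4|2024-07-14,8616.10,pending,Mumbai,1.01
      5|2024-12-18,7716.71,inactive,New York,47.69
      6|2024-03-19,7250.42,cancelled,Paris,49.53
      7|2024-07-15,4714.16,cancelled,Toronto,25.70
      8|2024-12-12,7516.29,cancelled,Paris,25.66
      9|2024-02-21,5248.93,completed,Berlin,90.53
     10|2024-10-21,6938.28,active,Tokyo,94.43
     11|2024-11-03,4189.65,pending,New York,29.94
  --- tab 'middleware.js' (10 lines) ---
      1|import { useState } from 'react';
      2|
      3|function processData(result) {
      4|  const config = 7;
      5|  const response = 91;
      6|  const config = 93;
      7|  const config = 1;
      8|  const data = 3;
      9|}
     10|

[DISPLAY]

━━━━━━━━━━━━━━┓                          
Container     ┃                          
──────────────┨                          
ort.csv]│ midd┃                          
──────────────┃                          
,amount,status┃                          
-01-19,1024.21┃                          
-04-16,7229.38┃                          
-07-14,8616.10┃                          
-12-18,7716.71┃━━━━━━━━━━━━┓             
-03-19,7250.42┃            ┃             
-07-15,4714.16┃────────────┨             
-12-12,7516.29┃ │Score│Amou┃             
-02-21,5248.93┃─┼─────┼────┃             
-10-21,6938.28┃0│92.3 │$372┃             
-11-03,4189.65┃1│75.2 │$254┃             
              ┃2│61.6 │$191┃             
              ┃3│13.3 │$257┃             


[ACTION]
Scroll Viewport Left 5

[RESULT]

┏━━━━━━━━━━━━━━━━━━┓                     
┃ TabContainer     ┃                     
┠──────────────────┨                     
┃[report.csv]│ midd┃                     
┃──────────────────┃                     
┃date,amount,status┃                     
┃2024-01-19,1024.21┃                     
┃2024-04-16,7229.38┃                     
┃2024-07-14,8616.10┃                     
┃2024-12-18,7716.71┃━━━━━━━━━━━━┓        
┃2024-03-19,7250.42┃            ┃        
┃2024-07-15,4714.16┃────────────┨        
┃2024-12-12,7516.29┃ │Score│Amou┃        
┃2024-02-21,5248.93┃─┼─────┼────┃        
┃2024-10-21,6938.28┃0│92.3 │$372┃        
┃2024-11-03,4189.65┃1│75.2 │$254┃        
┃                  ┃2│61.6 │$191┃        
┃                  ┃3│13.3 │$257┃        


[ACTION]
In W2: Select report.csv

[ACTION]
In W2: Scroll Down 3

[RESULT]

┏━━━━━━━━━━━━━━━━━━┓                     
┃ TabContainer     ┃                     
┠──────────────────┨                     
┃[report.csv]│ midd┃                     
┃──────────────────┃                     
┃2024-07-14,8616.10┃                     
┃2024-12-18,7716.71┃                     
┃2024-03-19,7250.42┃                     
┃2024-07-15,4714.16┃                     
┃2024-12-12,7516.29┃━━━━━━━━━━━━┓        
┃2024-02-21,5248.93┃            ┃        
┃2024-10-21,6938.28┃────────────┨        
┃2024-11-03,4189.65┃ │Score│Amou┃        
┃                  ┃─┼─────┼────┃        
┃                  ┃0│92.3 │$372┃        
┃                  ┃1│75.2 │$254┃        
┃                  ┃2│61.6 │$191┃        
┃                  ┃3│13.3 │$257┃        
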